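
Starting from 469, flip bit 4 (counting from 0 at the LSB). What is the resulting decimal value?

453

x = 111010101
bit 4 is currently 1; toggle it via x ^ (1 << 4) = x ^ 16
→ 111000101 = 453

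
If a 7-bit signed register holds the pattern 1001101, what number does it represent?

pattern = 1001101 (MSB is 1 ⇒ negative)
Invert: 0110010, add 1 → 0110011 = 51, so the value is -51.
(Equivalently: 77 - 2^7 = 77 - 128 = -51.)

-51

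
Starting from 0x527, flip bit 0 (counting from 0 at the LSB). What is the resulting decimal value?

x = 010100100111
bit 0 is currently 1; toggle it via x ^ (1 << 0) = x ^ 1
→ 010100100110 = 1318

1318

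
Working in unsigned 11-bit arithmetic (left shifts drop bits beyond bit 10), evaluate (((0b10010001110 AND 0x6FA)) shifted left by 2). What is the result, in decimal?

552

0b10010001110 = 10010001110
0x6FA = 11011111010
→ AND → 10010001010 = 1162
→ shifted left by 2 (mod 2^11) → 01000101000 = 552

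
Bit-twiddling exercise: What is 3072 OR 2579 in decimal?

3072 = 110000000000
2579 = 101000010011
 OR → 111000010011 = 3603

3603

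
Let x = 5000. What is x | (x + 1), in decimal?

x = 1001110001000 = 5000
x + 1 = 1001110001001
OR    = 1001110001001 = 5001
(x | (x + 1) sets the lowest cleared bit.)

5001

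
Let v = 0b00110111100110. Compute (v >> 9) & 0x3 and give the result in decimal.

2

v = 00110111100110
Shift right by 9: 00110
Mask low 2 bits: 10 = 2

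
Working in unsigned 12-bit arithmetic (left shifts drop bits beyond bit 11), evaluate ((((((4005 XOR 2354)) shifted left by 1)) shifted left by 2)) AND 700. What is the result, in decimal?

184

4005 = 111110100101
2354 = 100100110010
→ XOR → 011010010111 = 1687
→ shifted left by 1 (mod 2^12) → 110100101110 = 3374
→ shifted left by 2 (mod 2^12) → 010010111000 = 1208
700 = 001010111100
→ AND → 000010111000 = 184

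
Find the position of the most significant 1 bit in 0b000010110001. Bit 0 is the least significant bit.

0b000010110001 = 10110001
The topmost 1 is at position 7 (since 2^7 = 128 ≤ 177 < 256).

7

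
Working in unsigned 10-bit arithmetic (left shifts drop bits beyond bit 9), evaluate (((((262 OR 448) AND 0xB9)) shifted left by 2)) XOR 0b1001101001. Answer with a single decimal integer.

105

262 = 0100000110
448 = 0111000000
→ OR → 0111000110 = 454
0xB9 = 0010111001
→ AND → 0010000000 = 128
→ shifted left by 2 (mod 2^10) → 1000000000 = 512
0b1001101001 = 1001101001
→ XOR → 0001101001 = 105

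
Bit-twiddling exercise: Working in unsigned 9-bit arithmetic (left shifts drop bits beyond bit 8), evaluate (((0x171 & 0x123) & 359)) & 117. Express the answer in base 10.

0x171 = 101110001
0x123 = 100100011
→ & → 100100001 = 289
359 = 101100111
→ & → 100100001 = 289
117 = 001110101
→ & → 000100001 = 33

33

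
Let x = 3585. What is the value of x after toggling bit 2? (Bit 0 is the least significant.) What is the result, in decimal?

3589

x = 111000000001
bit 2 is currently 0; toggle it via x ^ (1 << 2) = x ^ 4
→ 111000000101 = 3589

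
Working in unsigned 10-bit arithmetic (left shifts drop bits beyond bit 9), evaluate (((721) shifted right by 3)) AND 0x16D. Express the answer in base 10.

721 = 1011010001
→ shifted right by 3 → 0001011010 = 90
0x16D = 0101101101
→ AND → 0001001000 = 72

72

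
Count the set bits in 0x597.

7

0x597 = 10110010111
Count the 1s: 1 + 1 + 1 + 1 + 1 + 1 + 1 = 7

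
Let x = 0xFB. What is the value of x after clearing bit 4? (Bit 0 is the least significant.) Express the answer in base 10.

235

x = 11111011
bit 4 is currently 1; clear it via x & ~(1 << 4) = x & ~16
→ 11101011 = 235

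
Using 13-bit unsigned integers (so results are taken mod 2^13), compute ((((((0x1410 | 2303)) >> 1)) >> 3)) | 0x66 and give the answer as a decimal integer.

495

0x1410 = 1010000010000
2303 = 0100011111111
→ | → 1110011111111 = 7423
→ >> 1 → 0111001111111 = 3711
→ >> 3 → 0000111001111 = 463
0x66 = 0000001100110
→ | → 0000111101111 = 495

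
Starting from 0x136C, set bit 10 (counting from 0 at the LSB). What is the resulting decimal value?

5996

x = 01001101101100
bit 10 is currently 0; set it via x | (1 << 10) = x | 1024
→ 01011101101100 = 5996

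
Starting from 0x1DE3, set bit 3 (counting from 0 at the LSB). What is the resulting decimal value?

7659

x = 1110111100011
bit 3 is currently 0; set it via x | (1 << 3) = x | 8
→ 1110111101011 = 7659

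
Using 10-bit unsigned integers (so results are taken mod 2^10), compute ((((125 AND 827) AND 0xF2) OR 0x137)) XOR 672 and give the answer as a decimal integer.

919

125 = 0001111101
827 = 1100111011
→ AND → 0000111001 = 57
0xF2 = 0011110010
→ AND → 0000110000 = 48
0x137 = 0100110111
→ OR → 0100110111 = 311
672 = 1010100000
→ XOR → 1110010111 = 919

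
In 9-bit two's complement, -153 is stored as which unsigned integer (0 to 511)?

359

153 in 9 bits: 010011001
Invert: 101100110
Add 1:  101100111 = 359
(Check: 2^9 - 153 = 512 - 153 = 359.)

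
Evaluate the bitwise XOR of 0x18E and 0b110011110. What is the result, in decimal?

16

0x18E = 110001110
b = 110011110
XOR → 000010000 = 16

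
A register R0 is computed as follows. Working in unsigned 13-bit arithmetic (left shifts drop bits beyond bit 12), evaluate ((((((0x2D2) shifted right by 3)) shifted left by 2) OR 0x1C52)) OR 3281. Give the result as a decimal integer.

7675

0x2D2 = 0001011010010
→ shifted right by 3 → 0000001011010 = 90
→ shifted left by 2 (mod 2^13) → 0000101101000 = 360
0x1C52 = 1110001010010
→ OR → 1110101111010 = 7546
3281 = 0110011010001
→ OR → 1110111111011 = 7675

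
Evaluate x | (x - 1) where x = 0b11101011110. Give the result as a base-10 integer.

1887

x = 11101011110 = 1886
x - 1 = 11101011101
OR    = 11101011111 = 1887
(x | (x - 1) sets all bits below the lowest set bit.)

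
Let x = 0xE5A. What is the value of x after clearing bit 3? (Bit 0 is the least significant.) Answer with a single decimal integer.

x = 0111001011010
bit 3 is currently 1; clear it via x & ~(1 << 3) = x & ~8
→ 0111001010010 = 3666

3666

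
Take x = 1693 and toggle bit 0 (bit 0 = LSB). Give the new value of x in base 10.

1692

x = 11010011101
bit 0 is currently 1; toggle it via x ^ (1 << 0) = x ^ 1
→ 11010011100 = 1692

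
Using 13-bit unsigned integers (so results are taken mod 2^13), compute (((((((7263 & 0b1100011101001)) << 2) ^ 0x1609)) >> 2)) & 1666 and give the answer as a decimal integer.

7263 = 1110001011111
0b1100011101001 = 1100011101001
→ & → 1100001001001 = 6217
→ << 2 (mod 2^13) → 0000100100100 = 292
0x1609 = 1011000001001
→ ^ → 1011100101101 = 5933
→ >> 2 → 0010111001011 = 1483
1666 = 0011010000010
→ & → 0010010000010 = 1154

1154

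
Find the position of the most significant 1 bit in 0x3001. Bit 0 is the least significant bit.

0x3001 = 11000000000001
The topmost 1 is at position 13 (since 2^13 = 8192 ≤ 12289 < 16384).

13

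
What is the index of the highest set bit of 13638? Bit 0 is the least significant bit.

13638 = 11010101000110
The topmost 1 is at position 13 (since 2^13 = 8192 ≤ 13638 < 16384).

13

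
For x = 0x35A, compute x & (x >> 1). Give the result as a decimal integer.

264

x = 1101011010 = 858
x>>1 = 0110101101
AND  = 0100001000 = 264
(x & (x >> 1) has a 1 wherever x has two consecutive 1 bits.)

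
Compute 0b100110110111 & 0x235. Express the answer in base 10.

a = 100110110111
0x235 = 001000110101
AND → 000000110101 = 53

53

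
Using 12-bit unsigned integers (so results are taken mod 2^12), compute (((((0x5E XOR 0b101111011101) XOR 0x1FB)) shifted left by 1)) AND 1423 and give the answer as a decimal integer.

0x5E = 000001011110
0b101111011101 = 101111011101
→ XOR → 101110000011 = 2947
0x1FB = 000111111011
→ XOR → 101001111000 = 2680
→ shifted left by 1 (mod 2^12) → 010011110000 = 1264
1423 = 010110001111
→ AND → 010010000000 = 1152

1152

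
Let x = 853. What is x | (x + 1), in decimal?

x = 1101010101 = 853
x + 1 = 1101010110
OR    = 1101010111 = 855
(x | (x + 1) sets the lowest cleared bit.)

855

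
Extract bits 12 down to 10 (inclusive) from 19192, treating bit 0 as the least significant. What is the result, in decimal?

v = 0100101011111000
Shift right by 10: 010010
Mask low 3 bits: 010 = 2

2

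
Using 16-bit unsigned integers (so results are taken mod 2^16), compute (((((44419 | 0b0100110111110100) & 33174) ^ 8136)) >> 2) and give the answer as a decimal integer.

44419 = 1010110110000011
0b0100110111110100 = 0100110111110100
→ | → 1110110111110111 = 60919
33174 = 1000000110010110
→ & → 1000000110010110 = 33174
8136 = 0001111111001000
→ ^ → 1001111001011110 = 40542
→ >> 2 → 0010011110010111 = 10135

10135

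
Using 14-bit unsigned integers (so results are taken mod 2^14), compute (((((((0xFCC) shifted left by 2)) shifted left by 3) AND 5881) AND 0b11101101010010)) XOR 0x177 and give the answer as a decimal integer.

0xFCC = 00111111001100
→ shifted left by 2 (mod 2^14) → 11111100110000 = 16176
→ shifted left by 3 (mod 2^14) → 11100110000000 = 14720
5881 = 01011011111001
→ AND → 01000010000000 = 4224
0b11101101010010 = 11101101010010
→ AND → 01000000000000 = 4096
0x177 = 00000101110111
→ XOR → 01000101110111 = 4471

4471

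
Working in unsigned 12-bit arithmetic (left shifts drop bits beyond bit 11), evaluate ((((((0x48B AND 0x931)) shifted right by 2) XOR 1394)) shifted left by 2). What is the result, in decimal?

1480

0x48B = 010010001011
0x931 = 100100110001
→ AND → 000000000001 = 1
→ shifted right by 2 → 000000000000 = 0
1394 = 010101110010
→ XOR → 010101110010 = 1394
→ shifted left by 2 (mod 2^12) → 010111001000 = 1480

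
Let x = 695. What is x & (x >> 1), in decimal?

x = 1010110111 = 695
x>>1 = 0101011011
AND  = 0000010011 = 19
(x & (x >> 1) has a 1 wherever x has two consecutive 1 bits.)

19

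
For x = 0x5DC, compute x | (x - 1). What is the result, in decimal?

1503

x = 10111011100 = 1500
x - 1 = 10111011011
OR    = 10111011111 = 1503
(x | (x - 1) sets all bits below the lowest set bit.)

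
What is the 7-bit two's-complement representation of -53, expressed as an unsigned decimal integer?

75

53 in 7 bits: 0110101
Invert: 1001010
Add 1:  1001011 = 75
(Check: 2^7 - 53 = 128 - 53 = 75.)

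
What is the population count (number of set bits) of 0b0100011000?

3

n = 100011000
Count the 1s: 1 + 1 + 1 = 3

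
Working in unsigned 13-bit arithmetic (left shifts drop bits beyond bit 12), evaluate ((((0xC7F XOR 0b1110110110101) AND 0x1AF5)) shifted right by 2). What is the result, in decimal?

0xC7F = 0110001111111
0b1110110110101 = 1110110110101
→ XOR → 1000111001010 = 4554
0x1AF5 = 1101011110101
→ AND → 1000011000000 = 4288
→ shifted right by 2 → 0010000110000 = 1072

1072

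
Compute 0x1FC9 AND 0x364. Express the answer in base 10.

832

0x1FC9 = 1111111001001
0x364 = 0001101100100
AND → 0001101000000 = 832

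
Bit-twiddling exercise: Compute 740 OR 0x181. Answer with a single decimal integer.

740 = 1011100100
0x181 = 0110000001
 OR → 1111100101 = 997

997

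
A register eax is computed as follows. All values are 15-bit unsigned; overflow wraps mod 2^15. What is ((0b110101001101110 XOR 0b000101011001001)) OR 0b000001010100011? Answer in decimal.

0b110101001101110 = 110101001101110
0b000101011001001 = 000101011001001
→ XOR → 110000010100111 = 24743
0b000001010100011 = 000001010100011
→ OR → 110001010100111 = 25255

25255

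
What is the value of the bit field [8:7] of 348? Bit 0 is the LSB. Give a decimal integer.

v = 0101011100
Shift right by 7: 010
Mask low 2 bits: 10 = 2

2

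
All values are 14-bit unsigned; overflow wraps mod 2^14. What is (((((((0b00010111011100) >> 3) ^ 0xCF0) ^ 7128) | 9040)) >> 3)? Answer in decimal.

1786

0b00010111011100 = 00010111011100
→ >> 3 → 00000010111011 = 187
0xCF0 = 00110011110000
→ ^ → 00110001001011 = 3147
7128 = 01101111011000
→ ^ → 01011110010011 = 6035
9040 = 10001101010000
→ | → 11011111010011 = 14291
→ >> 3 → 00011011111010 = 1786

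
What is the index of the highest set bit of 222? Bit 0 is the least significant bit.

222 = 11011110
The topmost 1 is at position 7 (since 2^7 = 128 ≤ 222 < 256).

7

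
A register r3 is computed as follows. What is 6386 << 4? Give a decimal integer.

102176

6386 = 00001100011110010
shift left by 4 → 11000111100100000 = 102176
(equivalently, 6386 × 2^4 = 6386 × 16)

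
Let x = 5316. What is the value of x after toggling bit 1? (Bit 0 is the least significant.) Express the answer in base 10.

x = 1010011000100
bit 1 is currently 0; toggle it via x ^ (1 << 1) = x ^ 2
→ 1010011000110 = 5318

5318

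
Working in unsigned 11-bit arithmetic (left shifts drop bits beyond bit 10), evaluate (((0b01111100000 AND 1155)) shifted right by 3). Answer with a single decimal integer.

0b01111100000 = 01111100000
1155 = 10010000011
→ AND → 00010000000 = 128
→ shifted right by 3 → 00000010000 = 16

16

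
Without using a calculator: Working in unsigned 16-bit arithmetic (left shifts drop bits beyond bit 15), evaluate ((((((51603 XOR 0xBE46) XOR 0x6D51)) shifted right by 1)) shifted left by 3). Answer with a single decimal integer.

27152

51603 = 1100100110010011
0xBE46 = 1011111001000110
→ XOR → 0111011111010101 = 30677
0x6D51 = 0110110101010001
→ XOR → 0001101010000100 = 6788
→ shifted right by 1 → 0000110101000010 = 3394
→ shifted left by 3 (mod 2^16) → 0110101000010000 = 27152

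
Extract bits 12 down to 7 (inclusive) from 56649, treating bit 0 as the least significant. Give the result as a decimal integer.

58

v = 1101110101001001
Shift right by 7: 110111010
Mask low 6 bits: 111010 = 58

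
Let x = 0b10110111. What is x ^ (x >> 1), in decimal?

236

x = 10110111 = 183
x>>1 = 01011011
XOR  = 11101100 = 236
(x ^ (x >> 1) gives the standard binary-reflected Gray code of x.)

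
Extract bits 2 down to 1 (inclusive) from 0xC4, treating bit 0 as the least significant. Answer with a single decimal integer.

v = 011000100
Shift right by 1: 01100010
Mask low 2 bits: 10 = 2

2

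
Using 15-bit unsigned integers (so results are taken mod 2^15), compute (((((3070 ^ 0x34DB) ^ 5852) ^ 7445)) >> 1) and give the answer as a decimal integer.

3070 = 000101111111110
0x34DB = 011010011011011
→ ^ → 011111100100101 = 16165
5852 = 001011011011100
→ ^ → 010100111111001 = 10745
7445 = 001110100010101
→ ^ → 011010011101100 = 13548
→ >> 1 → 001101001110110 = 6774

6774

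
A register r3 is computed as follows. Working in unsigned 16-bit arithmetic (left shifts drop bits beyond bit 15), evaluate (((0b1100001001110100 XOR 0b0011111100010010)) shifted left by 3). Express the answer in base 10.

0b1100001001110100 = 1100001001110100
0b0011111100010010 = 0011111100010010
→ XOR → 1111110101100110 = 64870
→ shifted left by 3 (mod 2^16) → 1110101100110000 = 60208

60208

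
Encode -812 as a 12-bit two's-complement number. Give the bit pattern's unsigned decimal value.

3284

812 in 12 bits: 001100101100
Invert: 110011010011
Add 1:  110011010100 = 3284
(Check: 2^12 - 812 = 4096 - 812 = 3284.)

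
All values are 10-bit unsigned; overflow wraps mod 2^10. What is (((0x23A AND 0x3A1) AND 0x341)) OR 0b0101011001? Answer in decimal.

857

0x23A = 1000111010
0x3A1 = 1110100001
→ AND → 1000100000 = 544
0x341 = 1101000001
→ AND → 1000000000 = 512
0b0101011001 = 0101011001
→ OR → 1101011001 = 857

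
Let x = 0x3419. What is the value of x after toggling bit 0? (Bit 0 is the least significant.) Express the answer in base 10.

13336

x = 011010000011001
bit 0 is currently 1; toggle it via x ^ (1 << 0) = x ^ 1
→ 011010000011000 = 13336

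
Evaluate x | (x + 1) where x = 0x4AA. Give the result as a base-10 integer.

x = 10010101010 = 1194
x + 1 = 10010101011
OR    = 10010101011 = 1195
(x | (x + 1) sets the lowest cleared bit.)

1195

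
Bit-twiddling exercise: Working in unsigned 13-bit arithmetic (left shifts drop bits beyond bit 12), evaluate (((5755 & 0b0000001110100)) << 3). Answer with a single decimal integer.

5755 = 1011001111011
0b0000001110100 = 0000001110100
→ & → 0000001110000 = 112
→ << 3 (mod 2^13) → 0001110000000 = 896

896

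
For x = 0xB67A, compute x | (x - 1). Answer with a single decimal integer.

x = 1011011001111010 = 46714
x - 1 = 1011011001111001
OR    = 1011011001111011 = 46715
(x | (x - 1) sets all bits below the lowest set bit.)

46715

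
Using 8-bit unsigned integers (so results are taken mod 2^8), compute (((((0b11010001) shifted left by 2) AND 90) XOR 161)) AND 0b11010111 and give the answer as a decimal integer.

0b11010001 = 11010001
→ shifted left by 2 (mod 2^8) → 01000100 = 68
90 = 01011010
→ AND → 01000000 = 64
161 = 10100001
→ XOR → 11100001 = 225
0b11010111 = 11010111
→ AND → 11000001 = 193

193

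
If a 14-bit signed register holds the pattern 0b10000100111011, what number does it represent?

-7877

pattern = 10000100111011 (MSB is 1 ⇒ negative)
Invert: 01111011000100, add 1 → 01111011000101 = 7877, so the value is -7877.
(Equivalently: 8507 - 2^14 = 8507 - 16384 = -7877.)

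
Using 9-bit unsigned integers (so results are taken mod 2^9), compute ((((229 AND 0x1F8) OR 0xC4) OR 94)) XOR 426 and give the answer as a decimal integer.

229 = 011100101
0x1F8 = 111111000
→ AND → 011100000 = 224
0xC4 = 011000100
→ OR → 011100100 = 228
94 = 001011110
→ OR → 011111110 = 254
426 = 110101010
→ XOR → 101010100 = 340

340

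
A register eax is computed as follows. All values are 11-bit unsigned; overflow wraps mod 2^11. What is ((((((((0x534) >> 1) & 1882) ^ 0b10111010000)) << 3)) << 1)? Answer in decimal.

0x534 = 10100110100
→ >> 1 → 01010011010 = 666
1882 = 11101011010
→ & → 01000011010 = 538
0b10111010000 = 10111010000
→ ^ → 11111001010 = 1994
→ << 3 (mod 2^11) → 11001010000 = 1616
→ << 1 (mod 2^11) → 10010100000 = 1184

1184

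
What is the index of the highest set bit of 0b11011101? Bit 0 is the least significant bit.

7

0b11011101 = 11011101
The topmost 1 is at position 7 (since 2^7 = 128 ≤ 221 < 256).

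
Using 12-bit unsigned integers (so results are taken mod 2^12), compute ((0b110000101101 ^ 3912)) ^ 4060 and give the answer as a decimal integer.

3257

0b110000101101 = 110000101101
3912 = 111101001000
→ ^ → 001101100101 = 869
4060 = 111111011100
→ ^ → 110010111001 = 3257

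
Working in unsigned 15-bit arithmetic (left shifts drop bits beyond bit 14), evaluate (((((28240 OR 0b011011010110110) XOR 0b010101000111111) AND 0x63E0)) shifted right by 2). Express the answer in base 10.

4144

28240 = 110111001010000
0b011011010110110 = 011011010110110
→ OR → 111111011110110 = 32502
0b010101000111111 = 010101000111111
→ XOR → 101010011001001 = 21705
0x63E0 = 110001111100000
→ AND → 100000011000000 = 16576
→ shifted right by 2 → 001000000110000 = 4144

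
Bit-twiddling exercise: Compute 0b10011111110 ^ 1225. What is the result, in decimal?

55

a = 10011111110
1225 = 10011001001
XOR → 00000110111 = 55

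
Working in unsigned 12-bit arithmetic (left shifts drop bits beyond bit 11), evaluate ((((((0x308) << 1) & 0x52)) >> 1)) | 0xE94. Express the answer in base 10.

0x308 = 001100001000
→ << 1 (mod 2^12) → 011000010000 = 1552
0x52 = 000001010010
→ & → 000000010000 = 16
→ >> 1 → 000000001000 = 8
0xE94 = 111010010100
→ | → 111010011100 = 3740

3740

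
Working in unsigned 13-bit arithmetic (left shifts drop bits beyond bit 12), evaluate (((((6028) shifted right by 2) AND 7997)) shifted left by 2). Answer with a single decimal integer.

5252

6028 = 1011110001100
→ shifted right by 2 → 0010111100011 = 1507
7997 = 1111100111101
→ AND → 0010100100001 = 1313
→ shifted left by 2 (mod 2^13) → 1010010000100 = 5252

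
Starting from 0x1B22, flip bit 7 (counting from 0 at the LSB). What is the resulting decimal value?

x = 1101100100010
bit 7 is currently 0; toggle it via x ^ (1 << 7) = x ^ 128
→ 1101110100010 = 7074

7074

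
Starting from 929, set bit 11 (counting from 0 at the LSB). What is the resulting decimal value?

x = 001110100001
bit 11 is currently 0; set it via x | (1 << 11) = x | 2048
→ 101110100001 = 2977

2977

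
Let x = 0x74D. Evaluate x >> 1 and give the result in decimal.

934

0x74D = 11101001101
shift right by 1 → 01110100110 = 934
(equivalently, floor(1869 / 2))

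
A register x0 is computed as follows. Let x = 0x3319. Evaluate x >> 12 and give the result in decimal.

3

0x3319 = 11001100011001
shift right by 12 → 00000000000011 = 3
(equivalently, floor(13081 / 4096))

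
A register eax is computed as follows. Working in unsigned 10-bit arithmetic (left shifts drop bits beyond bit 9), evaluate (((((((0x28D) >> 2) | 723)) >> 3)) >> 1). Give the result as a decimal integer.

47

0x28D = 1010001101
→ >> 2 → 0010100011 = 163
723 = 1011010011
→ | → 1011110011 = 755
→ >> 3 → 0001011110 = 94
→ >> 1 → 0000101111 = 47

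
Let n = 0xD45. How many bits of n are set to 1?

6

0xD45 = 110101000101
Count the 1s: 1 + 1 + 1 + 1 + 1 + 1 = 6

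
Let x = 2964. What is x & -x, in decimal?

x = 101110010100 = 2964
-x (two's complement) = …010001101100
AND   = 000000000100 = 4
(x & -x isolates the lowest set bit of x.)

4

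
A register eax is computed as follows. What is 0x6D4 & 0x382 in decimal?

640

0x6D4 = 11011010100
0x382 = 01110000010
AND → 01010000000 = 640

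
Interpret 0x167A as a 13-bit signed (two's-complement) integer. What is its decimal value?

pattern = 1011001111010 (MSB is 1 ⇒ negative)
Invert: 0100110000101, add 1 → 0100110000110 = 2438, so the value is -2438.
(Equivalently: 5754 - 2^13 = 5754 - 8192 = -2438.)

-2438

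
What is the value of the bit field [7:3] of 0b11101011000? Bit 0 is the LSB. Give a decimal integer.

11

v = 11101011000
Shift right by 3: 11101011
Mask low 5 bits: 01011 = 11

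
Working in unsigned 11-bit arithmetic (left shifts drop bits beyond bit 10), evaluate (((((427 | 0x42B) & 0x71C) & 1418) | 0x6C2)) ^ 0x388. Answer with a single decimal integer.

1090

427 = 00110101011
0x42B = 10000101011
→ | → 10110101011 = 1451
0x71C = 11100011100
→ & → 10100001000 = 1288
1418 = 10110001010
→ & → 10100001000 = 1288
0x6C2 = 11011000010
→ | → 11111001010 = 1994
0x388 = 01110001000
→ ^ → 10001000010 = 1090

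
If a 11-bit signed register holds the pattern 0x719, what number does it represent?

-231

pattern = 11100011001 (MSB is 1 ⇒ negative)
Invert: 00011100110, add 1 → 00011100111 = 231, so the value is -231.
(Equivalently: 1817 - 2^11 = 1817 - 2048 = -231.)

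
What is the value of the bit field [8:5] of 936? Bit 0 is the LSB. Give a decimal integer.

13

v = 1110101000
Shift right by 5: 11101
Mask low 4 bits: 1101 = 13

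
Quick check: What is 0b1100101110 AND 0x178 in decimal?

296

a = 1100101110
0x178 = 0101111000
AND → 0100101000 = 296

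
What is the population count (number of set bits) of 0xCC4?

0xCC4 = 110011000100
Count the 1s: 1 + 1 + 1 + 1 + 1 = 5

5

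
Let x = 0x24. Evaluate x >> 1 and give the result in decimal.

0x24 = 100100
shift right by 1 → 010010 = 18
(equivalently, floor(36 / 2))

18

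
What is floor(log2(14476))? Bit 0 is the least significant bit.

13

14476 = 11100010001100
The topmost 1 is at position 13 (since 2^13 = 8192 ≤ 14476 < 16384).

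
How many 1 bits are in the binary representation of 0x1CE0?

6

0x1CE0 = 1110011100000
Count the 1s: 1 + 1 + 1 + 1 + 1 + 1 = 6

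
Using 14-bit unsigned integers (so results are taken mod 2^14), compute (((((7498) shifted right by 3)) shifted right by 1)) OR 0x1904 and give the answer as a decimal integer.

7498 = 01110101001010
→ shifted right by 3 → 00001110101001 = 937
→ shifted right by 1 → 00000111010100 = 468
0x1904 = 01100100000100
→ OR → 01100111010100 = 6612

6612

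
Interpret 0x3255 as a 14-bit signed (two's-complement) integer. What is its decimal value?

pattern = 11001001010101 (MSB is 1 ⇒ negative)
Invert: 00110110101010, add 1 → 00110110101011 = 3499, so the value is -3499.
(Equivalently: 12885 - 2^14 = 12885 - 16384 = -3499.)

-3499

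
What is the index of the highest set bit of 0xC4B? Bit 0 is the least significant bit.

11

0xC4B = 110001001011
The topmost 1 is at position 11 (since 2^11 = 2048 ≤ 3147 < 4096).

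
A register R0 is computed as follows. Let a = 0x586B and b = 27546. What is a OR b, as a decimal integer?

0x586B = 101100001101011
27546 = 110101110011010
 OR → 111101111111011 = 31739

31739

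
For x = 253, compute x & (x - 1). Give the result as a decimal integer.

x = 11111101 = 253
x - 1 = 11111100
AND   = 11111100 = 252
(x & (x - 1) clears the lowest set bit of x.)

252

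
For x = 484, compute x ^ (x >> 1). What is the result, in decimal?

278

x = 111100100 = 484
x>>1 = 011110010
XOR  = 100010110 = 278
(x ^ (x >> 1) gives the standard binary-reflected Gray code of x.)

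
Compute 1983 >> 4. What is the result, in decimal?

1983 = 11110111111
shift right by 4 → 00001111011 = 123
(equivalently, floor(1983 / 16))

123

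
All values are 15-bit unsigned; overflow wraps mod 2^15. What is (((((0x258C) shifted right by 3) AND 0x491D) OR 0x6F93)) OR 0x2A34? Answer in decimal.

28599

0x258C = 010010110001100
→ shifted right by 3 → 000010010110001 = 1201
0x491D = 100100100011101
→ AND → 000000000010001 = 17
0x6F93 = 110111110010011
→ OR → 110111110010011 = 28563
0x2A34 = 010101000110100
→ OR → 110111110110111 = 28599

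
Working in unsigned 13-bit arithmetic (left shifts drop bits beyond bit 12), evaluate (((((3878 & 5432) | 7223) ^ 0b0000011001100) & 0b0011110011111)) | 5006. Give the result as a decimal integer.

3878 = 0111100100110
5432 = 1010100111000
→ & → 0010100100000 = 1312
7223 = 1110000110111
→ | → 1110100110111 = 7479
0b0000011001100 = 0000011001100
→ ^ → 1110111111011 = 7675
0b0011110011111 = 0011110011111
→ & → 0010110011011 = 1435
5006 = 1001110001110
→ | → 1011110011111 = 6047

6047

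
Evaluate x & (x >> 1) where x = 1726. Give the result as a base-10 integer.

542

x = 11010111110 = 1726
x>>1 = 01101011111
AND  = 01000011110 = 542
(x & (x >> 1) has a 1 wherever x has two consecutive 1 bits.)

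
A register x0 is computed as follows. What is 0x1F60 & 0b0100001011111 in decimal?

2112

0x1F60 = 1111101100000
b = 0100001011111
AND → 0100001000000 = 2112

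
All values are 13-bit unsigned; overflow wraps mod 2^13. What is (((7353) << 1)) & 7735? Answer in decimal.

6194

7353 = 1110010111001
→ << 1 (mod 2^13) → 1100101110010 = 6514
7735 = 1111000110111
→ & → 1100000110010 = 6194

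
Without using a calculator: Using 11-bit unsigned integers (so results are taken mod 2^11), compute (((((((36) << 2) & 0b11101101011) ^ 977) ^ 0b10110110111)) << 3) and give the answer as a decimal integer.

36 = 00000100100
→ << 2 (mod 2^11) → 00010010000 = 144
0b11101101011 = 11101101011
→ & → 00000000000 = 0
977 = 01111010001
→ ^ → 01111010001 = 977
0b10110110111 = 10110110111
→ ^ → 11001100110 = 1638
→ << 3 (mod 2^11) → 01100110000 = 816

816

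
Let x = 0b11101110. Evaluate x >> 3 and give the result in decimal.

29

x = 11101110
shift right by 3 → 00011101 = 29
(equivalently, floor(238 / 8))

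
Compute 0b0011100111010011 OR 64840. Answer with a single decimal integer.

a = 0011100111010011
64840 = 1111110101001000
 OR → 1111110111011011 = 64987

64987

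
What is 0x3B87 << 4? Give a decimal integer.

243824

0x3B87 = 000011101110000111
shift left by 4 → 111011100001110000 = 243824
(equivalently, 15239 × 2^4 = 15239 × 16)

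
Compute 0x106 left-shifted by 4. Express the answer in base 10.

4192

0x106 = 0000100000110
shift left by 4 → 1000001100000 = 4192
(equivalently, 262 × 2^4 = 262 × 16)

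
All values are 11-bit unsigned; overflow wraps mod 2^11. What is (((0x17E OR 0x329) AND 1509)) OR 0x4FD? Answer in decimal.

1533

0x17E = 00101111110
0x329 = 01100101001
→ OR → 01101111111 = 895
1509 = 10111100101
→ AND → 00101100101 = 357
0x4FD = 10011111101
→ OR → 10111111101 = 1533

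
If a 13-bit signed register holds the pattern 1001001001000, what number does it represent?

-3512

pattern = 1001001001000 (MSB is 1 ⇒ negative)
Invert: 0110110110111, add 1 → 0110110111000 = 3512, so the value is -3512.
(Equivalently: 4680 - 2^13 = 4680 - 8192 = -3512.)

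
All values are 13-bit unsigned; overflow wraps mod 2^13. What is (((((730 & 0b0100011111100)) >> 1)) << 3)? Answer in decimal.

730 = 0001011011010
0b0100011111100 = 0100011111100
→ & → 0000011011000 = 216
→ >> 1 → 0000001101100 = 108
→ << 3 (mod 2^13) → 0001101100000 = 864

864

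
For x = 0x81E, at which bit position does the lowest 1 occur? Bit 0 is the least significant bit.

0x81E = 100000011110
Trailing zeros: 1, so the lowest set bit is bit 1 (value 2).

1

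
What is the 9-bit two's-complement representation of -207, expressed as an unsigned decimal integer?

305

207 in 9 bits: 011001111
Invert: 100110000
Add 1:  100110001 = 305
(Check: 2^9 - 207 = 512 - 207 = 305.)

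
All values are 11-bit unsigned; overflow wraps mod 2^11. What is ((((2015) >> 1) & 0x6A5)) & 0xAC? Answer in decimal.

164

2015 = 11111011111
→ >> 1 → 01111101111 = 1007
0x6A5 = 11010100101
→ & → 01010100101 = 677
0xAC = 00010101100
→ & → 00010100100 = 164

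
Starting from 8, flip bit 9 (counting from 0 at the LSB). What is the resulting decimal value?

x = 000000001000
bit 9 is currently 0; toggle it via x ^ (1 << 9) = x ^ 512
→ 001000001000 = 520

520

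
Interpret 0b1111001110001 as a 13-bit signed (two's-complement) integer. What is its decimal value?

pattern = 1111001110001 (MSB is 1 ⇒ negative)
Invert: 0000110001110, add 1 → 0000110001111 = 399, so the value is -399.
(Equivalently: 7793 - 2^13 = 7793 - 8192 = -399.)

-399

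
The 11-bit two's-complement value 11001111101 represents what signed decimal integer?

pattern = 11001111101 (MSB is 1 ⇒ negative)
Invert: 00110000010, add 1 → 00110000011 = 387, so the value is -387.
(Equivalently: 1661 - 2^11 = 1661 - 2048 = -387.)

-387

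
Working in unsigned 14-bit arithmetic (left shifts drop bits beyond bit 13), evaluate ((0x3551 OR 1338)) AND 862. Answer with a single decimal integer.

346

0x3551 = 11010101010001
1338 = 00010100111010
→ OR → 11010101111011 = 13691
862 = 00001101011110
→ AND → 00000101011010 = 346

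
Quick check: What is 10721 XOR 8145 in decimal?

13872

10721 = 10100111100001
8145 = 01111111010001
XOR → 11011000110000 = 13872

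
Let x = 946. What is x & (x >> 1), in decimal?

400

x = 1110110010 = 946
x>>1 = 0111011001
AND  = 0110010000 = 400
(x & (x >> 1) has a 1 wherever x has two consecutive 1 bits.)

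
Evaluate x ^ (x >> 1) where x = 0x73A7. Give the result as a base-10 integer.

x = 111001110100111 = 29607
x>>1 = 011100111010011
XOR  = 100101001110100 = 19060
(x ^ (x >> 1) gives the standard binary-reflected Gray code of x.)

19060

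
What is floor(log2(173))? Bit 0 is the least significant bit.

7

173 = 10101101
The topmost 1 is at position 7 (since 2^7 = 128 ≤ 173 < 256).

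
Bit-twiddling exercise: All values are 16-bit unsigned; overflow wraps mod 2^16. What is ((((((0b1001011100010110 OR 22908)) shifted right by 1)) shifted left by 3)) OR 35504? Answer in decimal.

0b1001011100010110 = 1001011100010110
22908 = 0101100101111100
→ OR → 1101111101111110 = 57214
→ shifted right by 1 → 0110111110111111 = 28607
→ shifted left by 3 (mod 2^16) → 0111110111111000 = 32248
35504 = 1000101010110000
→ OR → 1111111111111000 = 65528

65528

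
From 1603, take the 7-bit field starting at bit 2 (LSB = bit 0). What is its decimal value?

16

v = 011001000011
Shift right by 2: 0110010000
Mask low 7 bits: 0010000 = 16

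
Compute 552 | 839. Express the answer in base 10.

879

552 = 1000101000
839 = 1101000111
 OR → 1101101111 = 879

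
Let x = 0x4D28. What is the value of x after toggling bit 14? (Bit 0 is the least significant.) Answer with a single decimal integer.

x = 0100110100101000
bit 14 is currently 1; toggle it via x ^ (1 << 14) = x ^ 16384
→ 0000110100101000 = 3368

3368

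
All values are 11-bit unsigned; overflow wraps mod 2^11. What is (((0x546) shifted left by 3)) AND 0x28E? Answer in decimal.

512

0x546 = 10101000110
→ shifted left by 3 (mod 2^11) → 01000110000 = 560
0x28E = 01010001110
→ AND → 01000000000 = 512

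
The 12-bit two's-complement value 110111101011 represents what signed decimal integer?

-533

pattern = 110111101011 (MSB is 1 ⇒ negative)
Invert: 001000010100, add 1 → 001000010101 = 533, so the value is -533.
(Equivalently: 3563 - 2^12 = 3563 - 4096 = -533.)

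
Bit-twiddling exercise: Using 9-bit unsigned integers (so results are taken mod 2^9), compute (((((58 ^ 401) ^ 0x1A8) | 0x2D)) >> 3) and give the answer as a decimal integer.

58 = 000111010
401 = 110010001
→ ^ → 110101011 = 427
0x1A8 = 110101000
→ ^ → 000000011 = 3
0x2D = 000101101
→ | → 000101111 = 47
→ >> 3 → 000000101 = 5

5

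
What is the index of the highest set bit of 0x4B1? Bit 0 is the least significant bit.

0x4B1 = 10010110001
The topmost 1 is at position 10 (since 2^10 = 1024 ≤ 1201 < 2048).

10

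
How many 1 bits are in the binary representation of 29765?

7

29765 = 111010001000101
Count the 1s: 1 + 1 + 1 + 1 + 1 + 1 + 1 = 7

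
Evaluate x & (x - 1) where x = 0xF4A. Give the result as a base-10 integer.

x = 111101001010 = 3914
x - 1 = 111101001001
AND   = 111101001000 = 3912
(x & (x - 1) clears the lowest set bit of x.)

3912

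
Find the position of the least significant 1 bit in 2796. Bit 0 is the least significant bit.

2796 = 101011101100
Trailing zeros: 2, so the lowest set bit is bit 2 (value 4).

2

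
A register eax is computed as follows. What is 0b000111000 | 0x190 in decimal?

440

a = 000111000
0x190 = 110010000
 OR → 110111000 = 440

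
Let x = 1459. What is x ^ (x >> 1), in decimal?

x = 10110110011 = 1459
x>>1 = 01011011001
XOR  = 11101101010 = 1898
(x ^ (x >> 1) gives the standard binary-reflected Gray code of x.)

1898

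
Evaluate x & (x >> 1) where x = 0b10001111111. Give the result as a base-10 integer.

x = 10001111111 = 1151
x>>1 = 01000111111
AND  = 00000111111 = 63
(x & (x >> 1) has a 1 wherever x has two consecutive 1 bits.)

63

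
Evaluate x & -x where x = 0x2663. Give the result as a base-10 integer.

x = 10011001100011 = 9827
-x (two's complement) = …01100110011101
AND   = 00000000000001 = 1
(x & -x isolates the lowest set bit of x.)

1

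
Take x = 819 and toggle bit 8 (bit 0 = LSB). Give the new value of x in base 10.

x = 001100110011
bit 8 is currently 1; toggle it via x ^ (1 << 8) = x ^ 256
→ 001000110011 = 563

563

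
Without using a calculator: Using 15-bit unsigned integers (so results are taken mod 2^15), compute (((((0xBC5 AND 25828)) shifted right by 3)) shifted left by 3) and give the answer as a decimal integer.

0xBC5 = 000101111000101
25828 = 110010011100100
→ AND → 000000011000100 = 196
→ shifted right by 3 → 000000000011000 = 24
→ shifted left by 3 (mod 2^15) → 000000011000000 = 192

192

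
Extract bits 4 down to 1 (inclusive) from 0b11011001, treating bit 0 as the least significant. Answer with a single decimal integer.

12

v = 11011001
Shift right by 1: 1101100
Mask low 4 bits: 1100 = 12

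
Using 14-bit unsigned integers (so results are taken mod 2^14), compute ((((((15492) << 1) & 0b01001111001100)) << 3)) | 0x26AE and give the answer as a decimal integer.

12014

15492 = 11110010000100
→ << 1 (mod 2^14) → 11100100001000 = 14600
0b01001111001100 = 01001111001100
→ & → 01000100001000 = 4360
→ << 3 (mod 2^14) → 00100001000000 = 2112
0x26AE = 10011010101110
→ | → 10111011101110 = 12014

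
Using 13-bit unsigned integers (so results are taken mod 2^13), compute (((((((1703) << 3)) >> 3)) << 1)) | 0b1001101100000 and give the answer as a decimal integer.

1703 = 0011010100111
→ << 3 (mod 2^13) → 1010100111000 = 5432
→ >> 3 → 0001010100111 = 679
→ << 1 (mod 2^13) → 0010101001110 = 1358
0b1001101100000 = 1001101100000
→ | → 1011101101110 = 5998

5998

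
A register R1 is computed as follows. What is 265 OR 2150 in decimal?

2415

265 = 000100001001
2150 = 100001100110
 OR → 100101101111 = 2415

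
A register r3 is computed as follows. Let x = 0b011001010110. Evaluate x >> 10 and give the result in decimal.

x = 11001010110
shift right by 10 → 00000000001 = 1
(equivalently, floor(1622 / 1024))

1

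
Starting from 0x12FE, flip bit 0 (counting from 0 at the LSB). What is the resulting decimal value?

x = 001001011111110
bit 0 is currently 0; toggle it via x ^ (1 << 0) = x ^ 1
→ 001001011111111 = 4863

4863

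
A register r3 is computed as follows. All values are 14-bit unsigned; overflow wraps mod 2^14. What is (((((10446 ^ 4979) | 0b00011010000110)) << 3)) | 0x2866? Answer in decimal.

15870

10446 = 10100011001110
4979 = 01001101110011
→ ^ → 11101110111101 = 15293
0b00011010000110 = 00011010000110
→ | → 11111110111111 = 16319
→ << 3 (mod 2^14) → 11110111111000 = 15864
0x2866 = 10100001100110
→ | → 11110111111110 = 15870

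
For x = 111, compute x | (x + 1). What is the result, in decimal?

x = 1101111 = 111
x + 1 = 1110000
OR    = 1111111 = 127
(x | (x + 1) sets the lowest cleared bit.)

127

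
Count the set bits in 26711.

26711 = 110100001010111
Count the 1s: 1 + 1 + 1 + 1 + 1 + 1 + 1 + 1 = 8

8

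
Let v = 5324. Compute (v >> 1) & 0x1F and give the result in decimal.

6

v = 01010011001100
Shift right by 1: 0101001100110
Mask low 5 bits: 00110 = 6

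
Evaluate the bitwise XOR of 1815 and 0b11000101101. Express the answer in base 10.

314

1815 = 11100010111
b = 11000101101
XOR → 00100111010 = 314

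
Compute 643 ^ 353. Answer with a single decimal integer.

643 = 1010000011
353 = 0101100001
XOR → 1111100010 = 994

994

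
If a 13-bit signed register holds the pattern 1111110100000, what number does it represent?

-96

pattern = 1111110100000 (MSB is 1 ⇒ negative)
Invert: 0000001011111, add 1 → 0000001100000 = 96, so the value is -96.
(Equivalently: 8096 - 2^13 = 8096 - 8192 = -96.)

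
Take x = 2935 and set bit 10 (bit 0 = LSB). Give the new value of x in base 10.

3959

x = 0101101110111
bit 10 is currently 0; set it via x | (1 << 10) = x | 1024
→ 0111101110111 = 3959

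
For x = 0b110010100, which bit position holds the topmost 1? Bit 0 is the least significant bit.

8

0b110010100 = 110010100
The topmost 1 is at position 8 (since 2^8 = 256 ≤ 404 < 512).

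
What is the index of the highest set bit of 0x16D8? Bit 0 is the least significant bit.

0x16D8 = 1011011011000
The topmost 1 is at position 12 (since 2^12 = 4096 ≤ 5848 < 8192).

12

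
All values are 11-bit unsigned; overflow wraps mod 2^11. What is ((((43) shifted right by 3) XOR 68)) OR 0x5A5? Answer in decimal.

43 = 00000101011
→ shifted right by 3 → 00000000101 = 5
68 = 00001000100
→ XOR → 00001000001 = 65
0x5A5 = 10110100101
→ OR → 10111100101 = 1509

1509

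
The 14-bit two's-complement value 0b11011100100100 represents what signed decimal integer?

pattern = 11011100100100 (MSB is 1 ⇒ negative)
Invert: 00100011011011, add 1 → 00100011011100 = 2268, so the value is -2268.
(Equivalently: 14116 - 2^14 = 14116 - 16384 = -2268.)

-2268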